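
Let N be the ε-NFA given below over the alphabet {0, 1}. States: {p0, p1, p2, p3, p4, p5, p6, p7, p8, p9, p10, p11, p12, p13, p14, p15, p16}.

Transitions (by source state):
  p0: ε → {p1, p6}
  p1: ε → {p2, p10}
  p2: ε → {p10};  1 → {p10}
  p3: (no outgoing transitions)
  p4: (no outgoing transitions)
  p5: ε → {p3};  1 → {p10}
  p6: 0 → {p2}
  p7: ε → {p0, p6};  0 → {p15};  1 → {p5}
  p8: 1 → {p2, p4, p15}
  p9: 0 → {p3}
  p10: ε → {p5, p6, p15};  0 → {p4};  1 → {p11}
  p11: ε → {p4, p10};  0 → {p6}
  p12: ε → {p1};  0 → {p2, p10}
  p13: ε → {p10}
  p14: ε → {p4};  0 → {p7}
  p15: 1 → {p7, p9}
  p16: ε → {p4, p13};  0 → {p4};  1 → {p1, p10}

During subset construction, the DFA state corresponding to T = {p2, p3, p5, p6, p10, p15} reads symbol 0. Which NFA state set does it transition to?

p6 on 0 → {p2}.
p10 on 0 → {p4}.
No 0-transition from p2, p3, p5, p15.
Union after reading 0: {p2, p4}.
Now take the ε-closure:
From p2 via ε: add p10.
From p10 via ε: add p5, p6, p15.
From p5 via ε: add p3.
No new states can be added; the closed set is {p2, p3, p4, p5, p6, p10, p15}.

{p2, p3, p4, p5, p6, p10, p15}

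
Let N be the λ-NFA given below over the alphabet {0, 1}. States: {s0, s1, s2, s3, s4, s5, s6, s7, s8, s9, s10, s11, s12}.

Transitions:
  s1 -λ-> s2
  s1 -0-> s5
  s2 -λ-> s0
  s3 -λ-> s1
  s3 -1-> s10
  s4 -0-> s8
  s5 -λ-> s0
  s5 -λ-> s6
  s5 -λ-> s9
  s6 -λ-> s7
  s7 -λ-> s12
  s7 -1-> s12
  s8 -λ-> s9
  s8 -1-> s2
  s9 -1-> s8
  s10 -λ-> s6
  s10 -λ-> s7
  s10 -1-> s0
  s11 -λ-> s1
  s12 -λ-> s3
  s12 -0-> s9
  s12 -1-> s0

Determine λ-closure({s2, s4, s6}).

Start with {s2, s4, s6}.
From s2 via λ: add s0.
From s6 via λ: add s7.
From s7 via λ: add s12.
From s12 via λ: add s3.
From s3 via λ: add s1.
No new states can be added; the closed set is {s0, s1, s2, s3, s4, s6, s7, s12}.

{s0, s1, s2, s3, s4, s6, s7, s12}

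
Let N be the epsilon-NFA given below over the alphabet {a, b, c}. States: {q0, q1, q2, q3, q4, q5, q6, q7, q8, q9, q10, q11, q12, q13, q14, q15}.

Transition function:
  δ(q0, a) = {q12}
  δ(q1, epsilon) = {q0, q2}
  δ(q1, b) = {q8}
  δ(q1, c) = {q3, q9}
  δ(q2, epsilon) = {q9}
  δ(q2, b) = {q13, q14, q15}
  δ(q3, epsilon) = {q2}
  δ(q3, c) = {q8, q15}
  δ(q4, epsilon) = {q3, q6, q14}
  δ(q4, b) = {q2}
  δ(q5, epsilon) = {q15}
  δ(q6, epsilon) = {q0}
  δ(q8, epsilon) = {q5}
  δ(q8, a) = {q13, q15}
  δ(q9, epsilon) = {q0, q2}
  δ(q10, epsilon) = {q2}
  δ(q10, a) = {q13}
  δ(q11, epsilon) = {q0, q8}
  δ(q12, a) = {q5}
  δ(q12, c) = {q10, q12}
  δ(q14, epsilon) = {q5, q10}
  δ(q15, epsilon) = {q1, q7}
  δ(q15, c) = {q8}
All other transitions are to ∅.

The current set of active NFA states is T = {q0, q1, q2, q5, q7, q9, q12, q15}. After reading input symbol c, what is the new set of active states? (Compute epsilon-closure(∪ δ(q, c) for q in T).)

{q0, q1, q2, q3, q5, q7, q8, q9, q10, q12, q15}

q1 on c → {q3, q9}.
q12 on c → {q10, q12}.
q15 on c → {q8}.
No c-transition from q0, q2, q5, q7, q9.
Union after reading c: {q3, q8, q9, q10, q12}.
Now take the epsilon-closure:
From q3 via epsilon: add q2.
From q8 via epsilon: add q5.
From q9 via epsilon: add q0.
From q5 via epsilon: add q15.
From q15 via epsilon: add q1, q7.
No new states can be added; the closed set is {q0, q1, q2, q3, q5, q7, q8, q9, q10, q12, q15}.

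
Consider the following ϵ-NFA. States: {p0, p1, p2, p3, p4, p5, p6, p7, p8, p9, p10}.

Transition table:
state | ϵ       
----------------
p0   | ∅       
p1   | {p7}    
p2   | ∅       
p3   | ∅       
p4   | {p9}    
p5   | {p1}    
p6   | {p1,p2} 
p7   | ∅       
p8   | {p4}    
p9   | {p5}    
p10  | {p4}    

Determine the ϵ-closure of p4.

{p1, p4, p5, p7, p9}

Start with {p4}.
From p4 via ϵ: add p9.
From p9 via ϵ: add p5.
From p5 via ϵ: add p1.
From p1 via ϵ: add p7.
No new states can be added; the closed set is {p1, p4, p5, p7, p9}.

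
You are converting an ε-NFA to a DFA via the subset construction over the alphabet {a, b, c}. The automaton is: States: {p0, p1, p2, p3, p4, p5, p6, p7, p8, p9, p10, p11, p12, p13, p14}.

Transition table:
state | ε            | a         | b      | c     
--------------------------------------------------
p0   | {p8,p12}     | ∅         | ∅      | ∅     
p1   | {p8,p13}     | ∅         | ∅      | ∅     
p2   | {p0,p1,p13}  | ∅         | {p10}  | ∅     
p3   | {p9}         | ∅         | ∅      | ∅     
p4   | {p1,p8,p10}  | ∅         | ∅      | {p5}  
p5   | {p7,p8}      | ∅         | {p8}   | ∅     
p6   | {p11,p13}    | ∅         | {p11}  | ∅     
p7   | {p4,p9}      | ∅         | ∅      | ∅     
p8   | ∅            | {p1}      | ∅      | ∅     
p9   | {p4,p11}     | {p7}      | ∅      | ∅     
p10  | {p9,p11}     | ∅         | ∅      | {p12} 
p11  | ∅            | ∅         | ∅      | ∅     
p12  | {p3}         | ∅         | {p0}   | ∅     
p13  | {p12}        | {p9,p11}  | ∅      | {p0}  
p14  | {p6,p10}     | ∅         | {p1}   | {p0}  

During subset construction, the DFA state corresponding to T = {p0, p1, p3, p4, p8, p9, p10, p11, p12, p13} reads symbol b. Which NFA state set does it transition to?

{p0, p1, p3, p4, p8, p9, p10, p11, p12, p13}

p12 on b → {p0}.
No b-transition from p0, p1, p3, p4, p8, p9, p10, p11, p13.
Union after reading b: {p0}.
Now take the ε-closure:
From p0 via ε: add p8, p12.
From p12 via ε: add p3.
From p3 via ε: add p9.
From p9 via ε: add p4, p11.
From p4 via ε: add p1, p10.
From p1 via ε: add p13.
No new states can be added; the closed set is {p0, p1, p3, p4, p8, p9, p10, p11, p12, p13}.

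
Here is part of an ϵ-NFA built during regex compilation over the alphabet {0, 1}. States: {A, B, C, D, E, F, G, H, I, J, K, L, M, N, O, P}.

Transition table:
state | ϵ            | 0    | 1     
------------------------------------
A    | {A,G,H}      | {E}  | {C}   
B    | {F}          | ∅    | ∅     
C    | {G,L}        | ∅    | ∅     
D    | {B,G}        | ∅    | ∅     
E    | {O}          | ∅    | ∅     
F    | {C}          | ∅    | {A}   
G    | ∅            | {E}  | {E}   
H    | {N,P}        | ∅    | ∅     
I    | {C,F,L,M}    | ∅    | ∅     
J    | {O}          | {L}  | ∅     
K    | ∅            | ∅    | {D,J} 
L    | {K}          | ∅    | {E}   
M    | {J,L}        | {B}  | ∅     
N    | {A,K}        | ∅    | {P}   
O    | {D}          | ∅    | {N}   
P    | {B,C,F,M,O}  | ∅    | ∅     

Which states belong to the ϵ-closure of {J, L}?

{B, C, D, F, G, J, K, L, O}

Start with {J, L}.
From J via ϵ: add O.
From L via ϵ: add K.
From O via ϵ: add D.
From D via ϵ: add B, G.
From B via ϵ: add F.
From F via ϵ: add C.
No new states can be added; the closed set is {B, C, D, F, G, J, K, L, O}.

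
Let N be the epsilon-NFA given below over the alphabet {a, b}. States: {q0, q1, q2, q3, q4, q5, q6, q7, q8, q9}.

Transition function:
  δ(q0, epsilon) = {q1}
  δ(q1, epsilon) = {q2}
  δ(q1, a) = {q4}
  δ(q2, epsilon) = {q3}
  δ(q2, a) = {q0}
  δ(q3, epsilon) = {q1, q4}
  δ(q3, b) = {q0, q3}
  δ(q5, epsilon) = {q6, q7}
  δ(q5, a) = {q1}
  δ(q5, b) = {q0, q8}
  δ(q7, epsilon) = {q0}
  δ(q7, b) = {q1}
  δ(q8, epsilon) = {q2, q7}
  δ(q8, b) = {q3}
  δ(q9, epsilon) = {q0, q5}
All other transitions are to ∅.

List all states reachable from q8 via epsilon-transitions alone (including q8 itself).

{q0, q1, q2, q3, q4, q7, q8}

Start with {q8}.
From q8 via epsilon: add q2, q7.
From q2 via epsilon: add q3.
From q7 via epsilon: add q0.
From q0 via epsilon: add q1.
From q3 via epsilon: add q4.
No new states can be added; the closed set is {q0, q1, q2, q3, q4, q7, q8}.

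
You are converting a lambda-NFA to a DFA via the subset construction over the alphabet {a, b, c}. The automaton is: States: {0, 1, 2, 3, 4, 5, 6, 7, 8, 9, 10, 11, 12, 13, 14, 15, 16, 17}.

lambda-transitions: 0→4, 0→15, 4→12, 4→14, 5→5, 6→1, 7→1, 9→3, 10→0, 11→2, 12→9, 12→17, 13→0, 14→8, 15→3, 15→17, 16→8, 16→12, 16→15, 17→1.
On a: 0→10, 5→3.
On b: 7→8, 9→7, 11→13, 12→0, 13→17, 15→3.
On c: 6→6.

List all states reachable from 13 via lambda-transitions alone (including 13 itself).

{0, 1, 3, 4, 8, 9, 12, 13, 14, 15, 17}

Start with {13}.
From 13 via lambda: add 0.
From 0 via lambda: add 4, 15.
From 4 via lambda: add 12, 14.
From 15 via lambda: add 3, 17.
From 12 via lambda: add 9.
From 14 via lambda: add 8.
From 17 via lambda: add 1.
No new states can be added; the closed set is {0, 1, 3, 4, 8, 9, 12, 13, 14, 15, 17}.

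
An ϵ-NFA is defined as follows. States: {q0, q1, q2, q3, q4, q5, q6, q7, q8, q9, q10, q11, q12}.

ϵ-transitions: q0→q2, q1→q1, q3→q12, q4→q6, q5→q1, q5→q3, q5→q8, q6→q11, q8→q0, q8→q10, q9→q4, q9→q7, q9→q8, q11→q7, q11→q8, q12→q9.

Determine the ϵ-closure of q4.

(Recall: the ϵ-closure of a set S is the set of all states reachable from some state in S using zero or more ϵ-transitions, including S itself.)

{q0, q2, q4, q6, q7, q8, q10, q11}

Start with {q4}.
From q4 via ϵ: add q6.
From q6 via ϵ: add q11.
From q11 via ϵ: add q7, q8.
From q8 via ϵ: add q0, q10.
From q0 via ϵ: add q2.
No new states can be added; the closed set is {q0, q2, q4, q6, q7, q8, q10, q11}.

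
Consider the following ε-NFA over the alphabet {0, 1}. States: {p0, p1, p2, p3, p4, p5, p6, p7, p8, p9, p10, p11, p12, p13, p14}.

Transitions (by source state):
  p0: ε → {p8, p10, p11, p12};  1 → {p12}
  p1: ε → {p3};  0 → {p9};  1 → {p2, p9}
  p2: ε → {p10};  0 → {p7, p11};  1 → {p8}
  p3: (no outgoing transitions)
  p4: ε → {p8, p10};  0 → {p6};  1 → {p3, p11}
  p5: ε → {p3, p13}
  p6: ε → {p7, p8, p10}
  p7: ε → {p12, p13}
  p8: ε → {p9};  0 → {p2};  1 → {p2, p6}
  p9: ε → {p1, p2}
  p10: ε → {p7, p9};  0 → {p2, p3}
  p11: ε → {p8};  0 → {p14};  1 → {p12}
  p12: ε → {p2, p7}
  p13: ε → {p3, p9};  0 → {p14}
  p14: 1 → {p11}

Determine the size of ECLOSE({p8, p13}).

9

Start with {p8, p13}.
From p8 via ε: add p9.
From p13 via ε: add p3.
From p9 via ε: add p1, p2.
From p2 via ε: add p10.
From p10 via ε: add p7.
From p7 via ε: add p12.
ε-closure = {p1, p2, p3, p7, p8, p9, p10, p12, p13}, which has 9 states.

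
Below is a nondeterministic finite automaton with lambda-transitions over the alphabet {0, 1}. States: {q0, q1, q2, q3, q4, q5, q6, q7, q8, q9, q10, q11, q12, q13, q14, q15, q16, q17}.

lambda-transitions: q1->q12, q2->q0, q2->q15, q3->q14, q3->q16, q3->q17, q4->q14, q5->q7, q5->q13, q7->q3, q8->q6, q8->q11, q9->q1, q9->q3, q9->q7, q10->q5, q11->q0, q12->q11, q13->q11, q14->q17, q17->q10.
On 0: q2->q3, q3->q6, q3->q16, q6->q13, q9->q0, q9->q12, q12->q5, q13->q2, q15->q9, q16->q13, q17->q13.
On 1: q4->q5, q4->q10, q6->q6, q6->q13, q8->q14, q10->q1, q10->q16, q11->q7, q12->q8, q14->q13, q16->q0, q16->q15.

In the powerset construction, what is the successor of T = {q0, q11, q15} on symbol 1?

q11 on 1 → {q7}.
No 1-transition from q0, q15.
Union after reading 1: {q7}.
Now take the lambda-closure:
From q7 via lambda: add q3.
From q3 via lambda: add q14, q16, q17.
From q17 via lambda: add q10.
From q10 via lambda: add q5.
From q5 via lambda: add q13.
From q13 via lambda: add q11.
From q11 via lambda: add q0.
No new states can be added; the closed set is {q0, q3, q5, q7, q10, q11, q13, q14, q16, q17}.

{q0, q3, q5, q7, q10, q11, q13, q14, q16, q17}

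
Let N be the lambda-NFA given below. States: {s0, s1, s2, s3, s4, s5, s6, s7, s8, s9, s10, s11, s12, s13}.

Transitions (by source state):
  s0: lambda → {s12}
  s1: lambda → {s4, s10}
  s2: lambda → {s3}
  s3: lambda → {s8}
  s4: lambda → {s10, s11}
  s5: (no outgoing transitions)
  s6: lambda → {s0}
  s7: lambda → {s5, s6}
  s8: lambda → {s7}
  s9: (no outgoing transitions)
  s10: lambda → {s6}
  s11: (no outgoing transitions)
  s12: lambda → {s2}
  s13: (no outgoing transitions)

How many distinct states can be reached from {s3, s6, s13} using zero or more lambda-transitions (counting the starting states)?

9

Start with {s3, s6, s13}.
From s3 via lambda: add s8.
From s6 via lambda: add s0.
From s0 via lambda: add s12.
From s8 via lambda: add s7.
From s7 via lambda: add s5.
From s12 via lambda: add s2.
lambda-closure = {s0, s2, s3, s5, s6, s7, s8, s12, s13}, which has 9 states.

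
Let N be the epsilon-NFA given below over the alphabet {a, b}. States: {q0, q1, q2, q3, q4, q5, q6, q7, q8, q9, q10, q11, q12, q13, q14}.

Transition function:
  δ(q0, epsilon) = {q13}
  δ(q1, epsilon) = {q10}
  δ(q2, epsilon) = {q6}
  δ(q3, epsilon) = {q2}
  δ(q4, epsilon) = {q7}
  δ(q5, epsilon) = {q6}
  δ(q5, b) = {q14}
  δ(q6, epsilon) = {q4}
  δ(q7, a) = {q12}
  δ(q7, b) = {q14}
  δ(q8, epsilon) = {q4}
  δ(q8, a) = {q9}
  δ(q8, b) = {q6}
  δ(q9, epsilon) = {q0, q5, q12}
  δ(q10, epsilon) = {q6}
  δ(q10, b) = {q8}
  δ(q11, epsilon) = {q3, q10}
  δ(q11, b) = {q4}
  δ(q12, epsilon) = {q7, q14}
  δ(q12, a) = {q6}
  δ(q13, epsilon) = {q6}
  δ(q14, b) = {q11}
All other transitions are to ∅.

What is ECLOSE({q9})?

Start with {q9}.
From q9 via epsilon: add q0, q5, q12.
From q0 via epsilon: add q13.
From q5 via epsilon: add q6.
From q12 via epsilon: add q7, q14.
From q6 via epsilon: add q4.
No new states can be added; the closed set is {q0, q4, q5, q6, q7, q9, q12, q13, q14}.

{q0, q4, q5, q6, q7, q9, q12, q13, q14}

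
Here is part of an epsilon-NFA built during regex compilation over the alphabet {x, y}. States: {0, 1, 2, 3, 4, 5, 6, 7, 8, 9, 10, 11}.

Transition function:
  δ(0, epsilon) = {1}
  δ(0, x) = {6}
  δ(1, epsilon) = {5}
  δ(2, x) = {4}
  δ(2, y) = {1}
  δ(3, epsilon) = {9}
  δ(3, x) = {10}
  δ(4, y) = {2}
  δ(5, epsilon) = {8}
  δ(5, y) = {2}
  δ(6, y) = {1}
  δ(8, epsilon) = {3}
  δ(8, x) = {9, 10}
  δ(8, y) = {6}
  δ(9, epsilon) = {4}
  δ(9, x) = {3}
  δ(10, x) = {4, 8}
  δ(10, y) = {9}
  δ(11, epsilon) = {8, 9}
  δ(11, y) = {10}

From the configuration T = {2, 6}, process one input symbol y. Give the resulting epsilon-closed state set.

{1, 3, 4, 5, 8, 9}

2 on y → {1}.
6 on y → {1}.
Union after reading y: {1}.
Now take the epsilon-closure:
From 1 via epsilon: add 5.
From 5 via epsilon: add 8.
From 8 via epsilon: add 3.
From 3 via epsilon: add 9.
From 9 via epsilon: add 4.
No new states can be added; the closed set is {1, 3, 4, 5, 8, 9}.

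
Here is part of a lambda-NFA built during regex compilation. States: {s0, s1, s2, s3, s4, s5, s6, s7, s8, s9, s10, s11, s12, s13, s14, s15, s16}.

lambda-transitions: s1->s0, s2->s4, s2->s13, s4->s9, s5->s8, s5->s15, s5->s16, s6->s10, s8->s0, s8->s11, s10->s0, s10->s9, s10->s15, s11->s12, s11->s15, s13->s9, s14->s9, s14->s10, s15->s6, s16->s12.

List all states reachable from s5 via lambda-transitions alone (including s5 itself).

{s0, s5, s6, s8, s9, s10, s11, s12, s15, s16}

Start with {s5}.
From s5 via lambda: add s8, s15, s16.
From s8 via lambda: add s0, s11.
From s15 via lambda: add s6.
From s16 via lambda: add s12.
From s6 via lambda: add s10.
From s10 via lambda: add s9.
No new states can be added; the closed set is {s0, s5, s6, s8, s9, s10, s11, s12, s15, s16}.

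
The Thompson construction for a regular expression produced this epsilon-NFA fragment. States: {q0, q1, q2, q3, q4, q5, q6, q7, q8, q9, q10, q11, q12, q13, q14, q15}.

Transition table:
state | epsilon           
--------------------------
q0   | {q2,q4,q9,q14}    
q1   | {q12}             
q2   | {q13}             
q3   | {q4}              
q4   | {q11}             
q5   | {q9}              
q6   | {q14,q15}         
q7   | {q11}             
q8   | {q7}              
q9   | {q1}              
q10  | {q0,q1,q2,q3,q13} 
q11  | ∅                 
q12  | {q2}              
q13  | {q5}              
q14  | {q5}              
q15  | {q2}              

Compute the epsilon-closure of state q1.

{q1, q2, q5, q9, q12, q13}

Start with {q1}.
From q1 via epsilon: add q12.
From q12 via epsilon: add q2.
From q2 via epsilon: add q13.
From q13 via epsilon: add q5.
From q5 via epsilon: add q9.
No new states can be added; the closed set is {q1, q2, q5, q9, q12, q13}.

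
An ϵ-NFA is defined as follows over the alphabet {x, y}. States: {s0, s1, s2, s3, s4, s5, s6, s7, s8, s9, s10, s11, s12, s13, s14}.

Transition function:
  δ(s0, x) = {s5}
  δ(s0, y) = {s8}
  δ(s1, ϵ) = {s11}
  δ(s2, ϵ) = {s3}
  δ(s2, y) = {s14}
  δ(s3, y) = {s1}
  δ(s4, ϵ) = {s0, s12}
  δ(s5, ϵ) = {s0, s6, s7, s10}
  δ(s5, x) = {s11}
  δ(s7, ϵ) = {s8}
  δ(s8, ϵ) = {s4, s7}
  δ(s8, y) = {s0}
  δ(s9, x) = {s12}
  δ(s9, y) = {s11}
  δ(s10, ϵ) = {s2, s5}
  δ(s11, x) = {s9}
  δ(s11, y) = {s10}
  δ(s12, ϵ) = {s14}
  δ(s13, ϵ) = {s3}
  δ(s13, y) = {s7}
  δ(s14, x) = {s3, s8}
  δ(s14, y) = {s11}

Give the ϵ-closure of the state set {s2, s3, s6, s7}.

Start with {s2, s3, s6, s7}.
From s7 via ϵ: add s8.
From s8 via ϵ: add s4.
From s4 via ϵ: add s0, s12.
From s12 via ϵ: add s14.
No new states can be added; the closed set is {s0, s2, s3, s4, s6, s7, s8, s12, s14}.

{s0, s2, s3, s4, s6, s7, s8, s12, s14}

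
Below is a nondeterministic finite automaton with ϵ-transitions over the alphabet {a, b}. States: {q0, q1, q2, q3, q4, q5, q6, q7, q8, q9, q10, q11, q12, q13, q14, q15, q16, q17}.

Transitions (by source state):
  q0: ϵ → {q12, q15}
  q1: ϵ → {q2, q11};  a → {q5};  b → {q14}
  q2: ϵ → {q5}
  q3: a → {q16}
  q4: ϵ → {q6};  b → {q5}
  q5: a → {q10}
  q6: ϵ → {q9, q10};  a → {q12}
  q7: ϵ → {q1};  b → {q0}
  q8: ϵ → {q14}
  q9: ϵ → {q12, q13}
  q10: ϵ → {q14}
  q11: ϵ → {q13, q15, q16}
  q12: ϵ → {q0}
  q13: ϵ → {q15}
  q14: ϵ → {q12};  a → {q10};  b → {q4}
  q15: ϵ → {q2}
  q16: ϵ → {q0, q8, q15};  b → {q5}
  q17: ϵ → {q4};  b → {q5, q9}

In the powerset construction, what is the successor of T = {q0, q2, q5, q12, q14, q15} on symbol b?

{q0, q2, q4, q5, q6, q9, q10, q12, q13, q14, q15}

q14 on b → {q4}.
No b-transition from q0, q2, q5, q12, q15.
Union after reading b: {q4}.
Now take the ϵ-closure:
From q4 via ϵ: add q6.
From q6 via ϵ: add q9, q10.
From q9 via ϵ: add q12, q13.
From q10 via ϵ: add q14.
From q12 via ϵ: add q0.
From q13 via ϵ: add q15.
From q15 via ϵ: add q2.
From q2 via ϵ: add q5.
No new states can be added; the closed set is {q0, q2, q4, q5, q6, q9, q10, q12, q13, q14, q15}.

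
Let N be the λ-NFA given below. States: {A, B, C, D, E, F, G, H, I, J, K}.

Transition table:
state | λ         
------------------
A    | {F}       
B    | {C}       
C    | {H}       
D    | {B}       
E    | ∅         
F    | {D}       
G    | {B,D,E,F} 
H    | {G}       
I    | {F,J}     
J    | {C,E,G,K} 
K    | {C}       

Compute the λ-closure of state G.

{B, C, D, E, F, G, H}

Start with {G}.
From G via λ: add B, D, E, F.
From B via λ: add C.
From C via λ: add H.
No new states can be added; the closed set is {B, C, D, E, F, G, H}.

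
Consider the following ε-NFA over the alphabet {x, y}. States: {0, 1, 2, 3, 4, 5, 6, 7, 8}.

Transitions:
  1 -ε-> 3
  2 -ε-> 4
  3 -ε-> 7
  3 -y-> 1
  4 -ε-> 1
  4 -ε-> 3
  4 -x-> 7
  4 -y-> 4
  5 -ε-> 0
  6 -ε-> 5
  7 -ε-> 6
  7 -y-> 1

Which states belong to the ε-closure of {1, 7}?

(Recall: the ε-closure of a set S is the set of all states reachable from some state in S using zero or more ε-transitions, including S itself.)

{0, 1, 3, 5, 6, 7}

Start with {1, 7}.
From 1 via ε: add 3.
From 7 via ε: add 6.
From 6 via ε: add 5.
From 5 via ε: add 0.
No new states can be added; the closed set is {0, 1, 3, 5, 6, 7}.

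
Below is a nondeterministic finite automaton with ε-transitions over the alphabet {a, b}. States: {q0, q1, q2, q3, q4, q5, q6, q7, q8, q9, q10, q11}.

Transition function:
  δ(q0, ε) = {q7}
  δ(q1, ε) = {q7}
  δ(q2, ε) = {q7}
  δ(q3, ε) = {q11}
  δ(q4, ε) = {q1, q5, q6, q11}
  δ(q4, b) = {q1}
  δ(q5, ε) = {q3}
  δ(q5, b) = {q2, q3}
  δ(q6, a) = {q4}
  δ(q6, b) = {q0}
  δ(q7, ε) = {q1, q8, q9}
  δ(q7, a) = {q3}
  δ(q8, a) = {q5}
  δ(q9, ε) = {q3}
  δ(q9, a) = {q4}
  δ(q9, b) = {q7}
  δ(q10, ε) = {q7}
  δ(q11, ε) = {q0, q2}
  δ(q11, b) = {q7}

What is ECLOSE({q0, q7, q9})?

Start with {q0, q7, q9}.
From q7 via ε: add q1, q8.
From q9 via ε: add q3.
From q3 via ε: add q11.
From q11 via ε: add q2.
No new states can be added; the closed set is {q0, q1, q2, q3, q7, q8, q9, q11}.

{q0, q1, q2, q3, q7, q8, q9, q11}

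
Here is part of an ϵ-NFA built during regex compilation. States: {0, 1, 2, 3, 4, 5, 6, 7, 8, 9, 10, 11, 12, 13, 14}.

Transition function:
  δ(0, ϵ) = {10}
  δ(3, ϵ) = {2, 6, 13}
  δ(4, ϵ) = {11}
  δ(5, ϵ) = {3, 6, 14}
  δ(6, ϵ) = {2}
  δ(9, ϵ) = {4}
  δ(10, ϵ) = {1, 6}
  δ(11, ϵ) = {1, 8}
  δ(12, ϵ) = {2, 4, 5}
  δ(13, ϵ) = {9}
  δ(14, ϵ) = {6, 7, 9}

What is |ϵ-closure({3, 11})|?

9

Start with {3, 11}.
From 3 via ϵ: add 2, 6, 13.
From 11 via ϵ: add 1, 8.
From 13 via ϵ: add 9.
From 9 via ϵ: add 4.
ϵ-closure = {1, 2, 3, 4, 6, 8, 9, 11, 13}, which has 9 states.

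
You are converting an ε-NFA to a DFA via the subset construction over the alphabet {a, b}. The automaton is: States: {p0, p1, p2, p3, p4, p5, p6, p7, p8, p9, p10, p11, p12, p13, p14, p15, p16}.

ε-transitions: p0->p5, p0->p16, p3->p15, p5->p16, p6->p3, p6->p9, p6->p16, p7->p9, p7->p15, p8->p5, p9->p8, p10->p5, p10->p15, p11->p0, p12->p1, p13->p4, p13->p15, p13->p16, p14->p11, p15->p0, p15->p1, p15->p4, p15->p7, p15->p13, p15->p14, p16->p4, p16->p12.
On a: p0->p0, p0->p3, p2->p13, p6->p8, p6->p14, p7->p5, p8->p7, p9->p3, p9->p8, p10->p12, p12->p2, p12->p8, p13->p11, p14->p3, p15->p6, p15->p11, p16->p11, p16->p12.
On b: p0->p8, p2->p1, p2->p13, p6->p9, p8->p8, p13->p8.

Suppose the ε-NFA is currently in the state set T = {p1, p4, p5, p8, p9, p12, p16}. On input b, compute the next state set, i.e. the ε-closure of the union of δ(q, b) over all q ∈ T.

{p1, p4, p5, p8, p12, p16}

p8 on b → {p8}.
No b-transition from p1, p4, p5, p9, p12, p16.
Union after reading b: {p8}.
Now take the ε-closure:
From p8 via ε: add p5.
From p5 via ε: add p16.
From p16 via ε: add p4, p12.
From p12 via ε: add p1.
No new states can be added; the closed set is {p1, p4, p5, p8, p12, p16}.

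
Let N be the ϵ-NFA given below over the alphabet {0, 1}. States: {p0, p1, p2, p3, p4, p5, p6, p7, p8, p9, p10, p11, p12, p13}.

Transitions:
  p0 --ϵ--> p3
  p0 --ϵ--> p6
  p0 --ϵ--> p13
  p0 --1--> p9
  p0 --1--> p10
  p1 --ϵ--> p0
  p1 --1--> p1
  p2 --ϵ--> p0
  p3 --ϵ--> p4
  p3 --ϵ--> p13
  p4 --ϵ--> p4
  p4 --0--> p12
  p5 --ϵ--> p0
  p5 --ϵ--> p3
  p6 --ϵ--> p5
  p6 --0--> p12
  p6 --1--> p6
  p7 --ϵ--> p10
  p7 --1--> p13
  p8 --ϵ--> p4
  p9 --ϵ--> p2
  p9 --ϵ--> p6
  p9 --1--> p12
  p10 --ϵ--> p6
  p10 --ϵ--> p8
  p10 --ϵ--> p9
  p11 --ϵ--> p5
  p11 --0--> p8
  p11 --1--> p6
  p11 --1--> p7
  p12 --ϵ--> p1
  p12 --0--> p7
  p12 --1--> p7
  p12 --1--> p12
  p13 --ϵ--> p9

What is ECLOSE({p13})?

Start with {p13}.
From p13 via ϵ: add p9.
From p9 via ϵ: add p2, p6.
From p2 via ϵ: add p0.
From p6 via ϵ: add p5.
From p0 via ϵ: add p3.
From p3 via ϵ: add p4.
No new states can be added; the closed set is {p0, p2, p3, p4, p5, p6, p9, p13}.

{p0, p2, p3, p4, p5, p6, p9, p13}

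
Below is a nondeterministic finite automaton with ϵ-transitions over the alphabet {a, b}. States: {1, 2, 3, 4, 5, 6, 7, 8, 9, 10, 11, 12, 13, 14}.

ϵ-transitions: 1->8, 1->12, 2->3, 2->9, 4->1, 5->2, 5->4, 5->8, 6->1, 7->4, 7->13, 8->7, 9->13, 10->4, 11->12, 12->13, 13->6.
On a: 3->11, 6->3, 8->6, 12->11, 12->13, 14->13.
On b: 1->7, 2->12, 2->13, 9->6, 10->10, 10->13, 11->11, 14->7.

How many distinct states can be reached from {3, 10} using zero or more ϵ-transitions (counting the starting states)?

Start with {3, 10}.
From 10 via ϵ: add 4.
From 4 via ϵ: add 1.
From 1 via ϵ: add 8, 12.
From 8 via ϵ: add 7.
From 12 via ϵ: add 13.
From 13 via ϵ: add 6.
ϵ-closure = {1, 3, 4, 6, 7, 8, 10, 12, 13}, which has 9 states.

9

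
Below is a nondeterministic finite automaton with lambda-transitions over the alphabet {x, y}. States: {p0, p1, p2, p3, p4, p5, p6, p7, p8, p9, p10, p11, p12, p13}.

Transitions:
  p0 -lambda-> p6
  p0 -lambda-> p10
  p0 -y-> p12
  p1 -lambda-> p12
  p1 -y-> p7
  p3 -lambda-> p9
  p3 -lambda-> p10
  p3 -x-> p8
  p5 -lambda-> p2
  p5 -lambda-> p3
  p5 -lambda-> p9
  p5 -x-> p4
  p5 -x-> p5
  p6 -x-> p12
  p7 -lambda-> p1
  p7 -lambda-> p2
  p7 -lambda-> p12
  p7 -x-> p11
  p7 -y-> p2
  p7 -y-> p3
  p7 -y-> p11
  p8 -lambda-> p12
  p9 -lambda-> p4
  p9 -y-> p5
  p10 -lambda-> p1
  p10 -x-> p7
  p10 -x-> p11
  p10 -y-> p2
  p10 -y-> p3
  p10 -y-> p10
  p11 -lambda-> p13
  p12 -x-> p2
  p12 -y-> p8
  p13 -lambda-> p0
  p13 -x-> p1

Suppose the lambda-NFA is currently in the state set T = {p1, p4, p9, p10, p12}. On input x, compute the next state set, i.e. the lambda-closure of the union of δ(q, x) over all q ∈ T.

{p0, p1, p2, p6, p7, p10, p11, p12, p13}

p10 on x → {p7, p11}.
p12 on x → {p2}.
No x-transition from p1, p4, p9.
Union after reading x: {p2, p7, p11}.
Now take the lambda-closure:
From p7 via lambda: add p1, p12.
From p11 via lambda: add p13.
From p13 via lambda: add p0.
From p0 via lambda: add p6, p10.
No new states can be added; the closed set is {p0, p1, p2, p6, p7, p10, p11, p12, p13}.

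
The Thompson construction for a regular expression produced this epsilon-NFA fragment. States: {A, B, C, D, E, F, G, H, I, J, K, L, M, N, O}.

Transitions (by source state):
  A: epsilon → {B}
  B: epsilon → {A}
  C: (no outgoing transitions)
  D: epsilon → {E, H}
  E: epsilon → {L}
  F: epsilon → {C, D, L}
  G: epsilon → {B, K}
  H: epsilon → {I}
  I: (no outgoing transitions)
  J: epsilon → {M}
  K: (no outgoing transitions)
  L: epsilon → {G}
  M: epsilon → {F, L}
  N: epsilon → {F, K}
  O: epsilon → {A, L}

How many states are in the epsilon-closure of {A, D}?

Start with {A, D}.
From A via epsilon: add B.
From D via epsilon: add E, H.
From E via epsilon: add L.
From H via epsilon: add I.
From L via epsilon: add G.
From G via epsilon: add K.
epsilon-closure = {A, B, D, E, G, H, I, K, L}, which has 9 states.

9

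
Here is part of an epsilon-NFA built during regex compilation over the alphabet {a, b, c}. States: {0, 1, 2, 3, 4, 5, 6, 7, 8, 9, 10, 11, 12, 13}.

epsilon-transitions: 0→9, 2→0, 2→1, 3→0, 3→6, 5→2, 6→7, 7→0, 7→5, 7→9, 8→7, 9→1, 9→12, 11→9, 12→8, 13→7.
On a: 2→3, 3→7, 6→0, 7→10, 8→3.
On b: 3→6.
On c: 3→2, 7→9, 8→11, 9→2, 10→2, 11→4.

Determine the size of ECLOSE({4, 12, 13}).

10

Start with {4, 12, 13}.
From 12 via epsilon: add 8.
From 13 via epsilon: add 7.
From 7 via epsilon: add 0, 5, 9.
From 5 via epsilon: add 2.
From 9 via epsilon: add 1.
epsilon-closure = {0, 1, 2, 4, 5, 7, 8, 9, 12, 13}, which has 10 states.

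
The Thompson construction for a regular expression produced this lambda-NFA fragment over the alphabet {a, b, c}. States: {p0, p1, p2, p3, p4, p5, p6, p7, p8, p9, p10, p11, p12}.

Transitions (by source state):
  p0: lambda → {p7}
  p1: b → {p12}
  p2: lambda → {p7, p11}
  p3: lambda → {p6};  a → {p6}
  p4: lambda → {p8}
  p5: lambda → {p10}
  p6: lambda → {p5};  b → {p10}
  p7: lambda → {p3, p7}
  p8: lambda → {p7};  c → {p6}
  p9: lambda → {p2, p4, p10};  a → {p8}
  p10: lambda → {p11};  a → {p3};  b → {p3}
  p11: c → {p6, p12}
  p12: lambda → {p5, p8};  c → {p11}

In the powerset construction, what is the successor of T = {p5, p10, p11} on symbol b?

p10 on b → {p3}.
No b-transition from p5, p11.
Union after reading b: {p3}.
Now take the lambda-closure:
From p3 via lambda: add p6.
From p6 via lambda: add p5.
From p5 via lambda: add p10.
From p10 via lambda: add p11.
No new states can be added; the closed set is {p3, p5, p6, p10, p11}.

{p3, p5, p6, p10, p11}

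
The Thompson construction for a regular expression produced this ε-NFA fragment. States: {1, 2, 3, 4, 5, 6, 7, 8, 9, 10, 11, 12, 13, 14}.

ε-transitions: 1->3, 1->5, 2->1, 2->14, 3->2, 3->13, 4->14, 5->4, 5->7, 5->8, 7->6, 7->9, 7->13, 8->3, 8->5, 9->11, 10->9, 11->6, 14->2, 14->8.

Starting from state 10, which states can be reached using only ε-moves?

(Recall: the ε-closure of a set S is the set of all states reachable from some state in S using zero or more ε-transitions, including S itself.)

{6, 9, 10, 11}

Start with {10}.
From 10 via ε: add 9.
From 9 via ε: add 11.
From 11 via ε: add 6.
No new states can be added; the closed set is {6, 9, 10, 11}.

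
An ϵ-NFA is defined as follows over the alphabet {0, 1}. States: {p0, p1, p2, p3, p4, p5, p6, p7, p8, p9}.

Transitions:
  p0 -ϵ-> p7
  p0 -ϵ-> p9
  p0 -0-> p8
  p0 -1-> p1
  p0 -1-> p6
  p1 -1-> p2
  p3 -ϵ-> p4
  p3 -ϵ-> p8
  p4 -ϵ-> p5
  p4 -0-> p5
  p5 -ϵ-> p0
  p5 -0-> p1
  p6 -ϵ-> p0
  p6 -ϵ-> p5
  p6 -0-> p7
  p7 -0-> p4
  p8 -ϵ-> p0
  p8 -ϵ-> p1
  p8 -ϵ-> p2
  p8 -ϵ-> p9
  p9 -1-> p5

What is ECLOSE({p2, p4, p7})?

{p0, p2, p4, p5, p7, p9}

Start with {p2, p4, p7}.
From p4 via ϵ: add p5.
From p5 via ϵ: add p0.
From p0 via ϵ: add p9.
No new states can be added; the closed set is {p0, p2, p4, p5, p7, p9}.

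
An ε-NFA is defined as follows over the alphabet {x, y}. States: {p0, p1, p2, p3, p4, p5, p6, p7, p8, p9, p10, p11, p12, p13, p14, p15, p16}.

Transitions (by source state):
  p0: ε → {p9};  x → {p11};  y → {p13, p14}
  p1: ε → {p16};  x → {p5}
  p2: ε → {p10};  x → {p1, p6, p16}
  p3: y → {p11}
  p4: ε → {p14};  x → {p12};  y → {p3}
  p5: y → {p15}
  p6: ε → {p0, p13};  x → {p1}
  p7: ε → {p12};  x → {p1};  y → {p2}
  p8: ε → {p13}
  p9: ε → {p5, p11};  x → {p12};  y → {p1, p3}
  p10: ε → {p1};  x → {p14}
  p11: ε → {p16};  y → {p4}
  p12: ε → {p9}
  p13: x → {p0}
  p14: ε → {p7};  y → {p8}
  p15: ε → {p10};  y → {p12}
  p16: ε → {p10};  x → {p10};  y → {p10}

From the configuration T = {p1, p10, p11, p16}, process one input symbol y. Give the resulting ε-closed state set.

{p1, p4, p5, p7, p9, p10, p11, p12, p14, p16}

p11 on y → {p4}.
p16 on y → {p10}.
No y-transition from p1, p10.
Union after reading y: {p4, p10}.
Now take the ε-closure:
From p4 via ε: add p14.
From p10 via ε: add p1.
From p1 via ε: add p16.
From p14 via ε: add p7.
From p7 via ε: add p12.
From p12 via ε: add p9.
From p9 via ε: add p5, p11.
No new states can be added; the closed set is {p1, p4, p5, p7, p9, p10, p11, p12, p14, p16}.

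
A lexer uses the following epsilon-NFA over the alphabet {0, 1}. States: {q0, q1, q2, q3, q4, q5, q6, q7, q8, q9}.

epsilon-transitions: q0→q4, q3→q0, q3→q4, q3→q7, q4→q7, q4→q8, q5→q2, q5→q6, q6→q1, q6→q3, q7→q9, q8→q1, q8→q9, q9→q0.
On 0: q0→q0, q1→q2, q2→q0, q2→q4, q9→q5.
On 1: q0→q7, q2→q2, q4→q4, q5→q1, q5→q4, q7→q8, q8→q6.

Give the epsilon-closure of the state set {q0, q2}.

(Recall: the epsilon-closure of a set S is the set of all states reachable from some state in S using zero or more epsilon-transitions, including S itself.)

{q0, q1, q2, q4, q7, q8, q9}

Start with {q0, q2}.
From q0 via epsilon: add q4.
From q4 via epsilon: add q7, q8.
From q7 via epsilon: add q9.
From q8 via epsilon: add q1.
No new states can be added; the closed set is {q0, q1, q2, q4, q7, q8, q9}.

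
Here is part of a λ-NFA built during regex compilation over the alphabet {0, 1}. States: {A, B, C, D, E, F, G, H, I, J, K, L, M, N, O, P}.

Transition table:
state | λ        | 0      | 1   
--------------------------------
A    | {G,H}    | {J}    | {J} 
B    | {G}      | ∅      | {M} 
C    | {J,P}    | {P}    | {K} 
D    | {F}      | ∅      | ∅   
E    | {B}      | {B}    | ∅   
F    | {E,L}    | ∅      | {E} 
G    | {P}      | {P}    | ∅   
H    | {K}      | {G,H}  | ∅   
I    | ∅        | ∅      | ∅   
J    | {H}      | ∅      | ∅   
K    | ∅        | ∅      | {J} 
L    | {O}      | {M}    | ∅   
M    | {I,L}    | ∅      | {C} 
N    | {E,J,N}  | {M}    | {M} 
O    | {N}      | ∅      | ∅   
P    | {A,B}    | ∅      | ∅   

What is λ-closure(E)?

{A, B, E, G, H, K, P}

Start with {E}.
From E via λ: add B.
From B via λ: add G.
From G via λ: add P.
From P via λ: add A.
From A via λ: add H.
From H via λ: add K.
No new states can be added; the closed set is {A, B, E, G, H, K, P}.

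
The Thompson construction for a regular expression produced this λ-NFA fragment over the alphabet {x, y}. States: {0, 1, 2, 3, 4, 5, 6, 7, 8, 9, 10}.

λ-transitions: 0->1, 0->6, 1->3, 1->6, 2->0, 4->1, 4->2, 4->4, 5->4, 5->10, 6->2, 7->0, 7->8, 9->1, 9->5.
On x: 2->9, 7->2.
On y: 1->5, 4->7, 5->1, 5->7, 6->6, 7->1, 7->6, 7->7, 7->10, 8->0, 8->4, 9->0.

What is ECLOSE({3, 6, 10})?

{0, 1, 2, 3, 6, 10}

Start with {3, 6, 10}.
From 6 via λ: add 2.
From 2 via λ: add 0.
From 0 via λ: add 1.
No new states can be added; the closed set is {0, 1, 2, 3, 6, 10}.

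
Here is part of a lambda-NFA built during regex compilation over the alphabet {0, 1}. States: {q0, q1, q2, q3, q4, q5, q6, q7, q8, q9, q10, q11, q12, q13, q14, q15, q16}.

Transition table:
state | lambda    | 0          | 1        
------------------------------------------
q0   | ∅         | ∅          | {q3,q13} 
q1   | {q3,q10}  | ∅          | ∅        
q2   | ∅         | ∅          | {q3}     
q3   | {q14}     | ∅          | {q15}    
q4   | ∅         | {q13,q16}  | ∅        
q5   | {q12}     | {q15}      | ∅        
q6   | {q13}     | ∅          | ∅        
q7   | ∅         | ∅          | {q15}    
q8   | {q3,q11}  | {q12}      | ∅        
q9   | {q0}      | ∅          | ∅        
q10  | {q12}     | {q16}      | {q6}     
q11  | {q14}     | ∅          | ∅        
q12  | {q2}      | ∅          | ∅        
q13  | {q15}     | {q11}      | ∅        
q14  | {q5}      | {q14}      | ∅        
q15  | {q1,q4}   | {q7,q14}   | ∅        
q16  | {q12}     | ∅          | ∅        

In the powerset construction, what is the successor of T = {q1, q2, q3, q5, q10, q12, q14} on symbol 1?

{q1, q2, q3, q4, q5, q6, q10, q12, q13, q14, q15}

q2 on 1 → {q3}.
q3 on 1 → {q15}.
q10 on 1 → {q6}.
No 1-transition from q1, q5, q12, q14.
Union after reading 1: {q3, q6, q15}.
Now take the lambda-closure:
From q3 via lambda: add q14.
From q6 via lambda: add q13.
From q15 via lambda: add q1, q4.
From q1 via lambda: add q10.
From q14 via lambda: add q5.
From q5 via lambda: add q12.
From q12 via lambda: add q2.
No new states can be added; the closed set is {q1, q2, q3, q4, q5, q6, q10, q12, q13, q14, q15}.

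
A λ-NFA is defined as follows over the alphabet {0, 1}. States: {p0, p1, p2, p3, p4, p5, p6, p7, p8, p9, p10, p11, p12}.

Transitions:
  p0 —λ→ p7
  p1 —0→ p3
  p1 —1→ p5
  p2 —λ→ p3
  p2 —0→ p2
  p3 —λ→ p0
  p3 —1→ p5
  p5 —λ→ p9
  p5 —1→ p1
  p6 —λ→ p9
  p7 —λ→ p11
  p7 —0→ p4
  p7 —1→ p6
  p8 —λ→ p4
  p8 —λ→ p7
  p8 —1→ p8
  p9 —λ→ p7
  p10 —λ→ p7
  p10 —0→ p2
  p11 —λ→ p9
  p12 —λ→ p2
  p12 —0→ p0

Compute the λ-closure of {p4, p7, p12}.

Start with {p4, p7, p12}.
From p7 via λ: add p11.
From p12 via λ: add p2.
From p2 via λ: add p3.
From p11 via λ: add p9.
From p3 via λ: add p0.
No new states can be added; the closed set is {p0, p2, p3, p4, p7, p9, p11, p12}.

{p0, p2, p3, p4, p7, p9, p11, p12}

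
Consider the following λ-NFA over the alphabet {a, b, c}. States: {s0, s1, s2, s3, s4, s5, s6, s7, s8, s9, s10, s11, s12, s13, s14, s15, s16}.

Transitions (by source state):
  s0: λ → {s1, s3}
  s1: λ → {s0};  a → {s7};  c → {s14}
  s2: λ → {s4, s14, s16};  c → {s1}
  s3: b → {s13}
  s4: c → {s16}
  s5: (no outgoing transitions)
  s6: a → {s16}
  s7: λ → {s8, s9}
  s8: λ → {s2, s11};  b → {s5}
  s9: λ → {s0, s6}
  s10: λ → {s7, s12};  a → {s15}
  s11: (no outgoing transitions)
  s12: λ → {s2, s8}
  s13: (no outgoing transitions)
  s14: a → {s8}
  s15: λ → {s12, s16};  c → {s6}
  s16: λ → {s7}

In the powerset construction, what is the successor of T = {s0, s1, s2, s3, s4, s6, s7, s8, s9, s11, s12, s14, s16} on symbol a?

{s0, s1, s2, s3, s4, s6, s7, s8, s9, s11, s14, s16}

s1 on a → {s7}.
s6 on a → {s16}.
s14 on a → {s8}.
No a-transition from s0, s2, s3, s4, s7, s8, s9, s11, s12, s16.
Union after reading a: {s7, s8, s16}.
Now take the λ-closure:
From s7 via λ: add s9.
From s8 via λ: add s2, s11.
From s2 via λ: add s4, s14.
From s9 via λ: add s0, s6.
From s0 via λ: add s1, s3.
No new states can be added; the closed set is {s0, s1, s2, s3, s4, s6, s7, s8, s9, s11, s14, s16}.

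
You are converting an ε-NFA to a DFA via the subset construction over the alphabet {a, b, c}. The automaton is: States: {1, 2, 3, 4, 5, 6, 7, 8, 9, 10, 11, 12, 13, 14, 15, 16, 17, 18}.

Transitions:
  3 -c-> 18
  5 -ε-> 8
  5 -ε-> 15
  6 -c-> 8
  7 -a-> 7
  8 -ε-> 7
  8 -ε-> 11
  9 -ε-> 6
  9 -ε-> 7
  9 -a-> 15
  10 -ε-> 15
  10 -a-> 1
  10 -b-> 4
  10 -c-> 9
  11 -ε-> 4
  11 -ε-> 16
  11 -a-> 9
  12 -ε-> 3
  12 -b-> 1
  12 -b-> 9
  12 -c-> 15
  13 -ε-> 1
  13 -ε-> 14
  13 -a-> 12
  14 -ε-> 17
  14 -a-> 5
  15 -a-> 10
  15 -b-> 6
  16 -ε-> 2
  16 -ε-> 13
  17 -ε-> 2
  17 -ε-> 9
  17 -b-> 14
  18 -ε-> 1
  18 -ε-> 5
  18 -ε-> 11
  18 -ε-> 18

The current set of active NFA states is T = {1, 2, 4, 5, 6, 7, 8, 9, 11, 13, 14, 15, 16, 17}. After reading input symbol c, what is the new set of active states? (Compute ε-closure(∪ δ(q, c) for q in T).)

{1, 2, 4, 6, 7, 8, 9, 11, 13, 14, 16, 17}

6 on c → {8}.
No c-transition from 1, 2, 4, 5, 7, 8, 9, 11, 13, 14, 15, 16, 17.
Union after reading c: {8}.
Now take the ε-closure:
From 8 via ε: add 7, 11.
From 11 via ε: add 4, 16.
From 16 via ε: add 2, 13.
From 13 via ε: add 1, 14.
From 14 via ε: add 17.
From 17 via ε: add 9.
From 9 via ε: add 6.
No new states can be added; the closed set is {1, 2, 4, 6, 7, 8, 9, 11, 13, 14, 16, 17}.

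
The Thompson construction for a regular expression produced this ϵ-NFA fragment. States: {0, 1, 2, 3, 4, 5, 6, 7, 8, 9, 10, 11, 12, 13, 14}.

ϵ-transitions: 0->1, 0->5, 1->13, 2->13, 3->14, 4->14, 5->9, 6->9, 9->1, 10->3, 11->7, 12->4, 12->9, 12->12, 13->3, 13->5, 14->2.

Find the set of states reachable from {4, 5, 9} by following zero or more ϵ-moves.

Start with {4, 5, 9}.
From 4 via ϵ: add 14.
From 9 via ϵ: add 1.
From 1 via ϵ: add 13.
From 14 via ϵ: add 2.
From 13 via ϵ: add 3.
No new states can be added; the closed set is {1, 2, 3, 4, 5, 9, 13, 14}.

{1, 2, 3, 4, 5, 9, 13, 14}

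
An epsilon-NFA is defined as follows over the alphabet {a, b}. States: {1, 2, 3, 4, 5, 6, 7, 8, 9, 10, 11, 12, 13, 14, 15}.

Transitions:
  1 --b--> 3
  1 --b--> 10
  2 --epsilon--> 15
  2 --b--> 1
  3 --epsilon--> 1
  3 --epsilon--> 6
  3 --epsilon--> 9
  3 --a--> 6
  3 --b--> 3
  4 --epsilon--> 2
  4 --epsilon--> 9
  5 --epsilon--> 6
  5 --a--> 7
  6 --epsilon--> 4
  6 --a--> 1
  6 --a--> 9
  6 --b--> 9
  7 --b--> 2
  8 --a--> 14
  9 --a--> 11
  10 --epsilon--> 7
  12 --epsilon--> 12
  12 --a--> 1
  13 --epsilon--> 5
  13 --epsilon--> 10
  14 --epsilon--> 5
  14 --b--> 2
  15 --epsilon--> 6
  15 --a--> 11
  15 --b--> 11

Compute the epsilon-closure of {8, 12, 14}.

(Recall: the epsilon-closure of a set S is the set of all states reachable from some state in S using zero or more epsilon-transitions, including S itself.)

{2, 4, 5, 6, 8, 9, 12, 14, 15}

Start with {8, 12, 14}.
From 14 via epsilon: add 5.
From 5 via epsilon: add 6.
From 6 via epsilon: add 4.
From 4 via epsilon: add 2, 9.
From 2 via epsilon: add 15.
No new states can be added; the closed set is {2, 4, 5, 6, 8, 9, 12, 14, 15}.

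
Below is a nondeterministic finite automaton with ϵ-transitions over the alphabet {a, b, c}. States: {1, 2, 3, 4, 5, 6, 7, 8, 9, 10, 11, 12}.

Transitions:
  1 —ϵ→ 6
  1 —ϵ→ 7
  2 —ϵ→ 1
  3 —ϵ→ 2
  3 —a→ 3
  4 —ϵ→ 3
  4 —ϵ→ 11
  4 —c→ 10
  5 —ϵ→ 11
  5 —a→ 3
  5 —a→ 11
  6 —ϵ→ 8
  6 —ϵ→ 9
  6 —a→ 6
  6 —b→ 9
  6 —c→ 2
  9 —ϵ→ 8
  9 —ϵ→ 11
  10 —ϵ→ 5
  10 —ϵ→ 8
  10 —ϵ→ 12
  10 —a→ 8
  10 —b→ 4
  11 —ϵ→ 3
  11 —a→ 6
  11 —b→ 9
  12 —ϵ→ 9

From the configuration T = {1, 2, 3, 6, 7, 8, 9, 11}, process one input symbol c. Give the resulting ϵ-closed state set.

6 on c → {2}.
No c-transition from 1, 2, 3, 7, 8, 9, 11.
Union after reading c: {2}.
Now take the ϵ-closure:
From 2 via ϵ: add 1.
From 1 via ϵ: add 6, 7.
From 6 via ϵ: add 8, 9.
From 9 via ϵ: add 11.
From 11 via ϵ: add 3.
No new states can be added; the closed set is {1, 2, 3, 6, 7, 8, 9, 11}.

{1, 2, 3, 6, 7, 8, 9, 11}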